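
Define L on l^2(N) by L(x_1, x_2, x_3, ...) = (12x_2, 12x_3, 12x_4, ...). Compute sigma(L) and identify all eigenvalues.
sigma(L) = closed disk {z in C : |z| ≤ 12}; sigma_p(L) = open disk {z in C : |z| < 12}

Note L = 12·V where V is the unit left shift (V x)_k = x_{k+1}; so sigma(L) = 12·sigma(V) and ||L|| = 12||V||. ||L x||^2 = 144sum_{k≥2} |x_k|^2 ≤ 144||x||^2, with equality on {x : x_1 = 0}, so ||L|| = 12. For any lambda with |lambda| < 12, set r = lambda/12 (|r| < 1); the vector x = (1, r, r^2, ...) is in l^2 and satisfies L x = 12(r, r^2, ...) = lambda x, so lambda is an eigenvalue. On the boundary |lambda| = 12 the geometric series diverges, so no l^2 eigenvector exists, but these lambda lie in the approximate point spectrum. Hence sigma(L) is the closed disk of radius 12 and sigma_p(L) is the open disk.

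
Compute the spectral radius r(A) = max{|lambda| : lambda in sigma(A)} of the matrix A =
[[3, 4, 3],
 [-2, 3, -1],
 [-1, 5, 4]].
r(A) = sqrt(33) ≈ 5.7446

The eigenvalues of A are the roots of its characteristic polynomial. With M = A (coefficients from the trace, the sum of principal 2x2 minors, and det A):
  p(λ) = det(λ I - M) = λ^3 - 10λ^2 + 49λ - 66.
By the rational root theorem any rational root is an integer divisor of 66. Testing λ = 2: p(2) = 8 - 40 + 98 - 66 = 0, so λ = 2 is a root. Dividing out (λ - 2) leaves p(λ) = (λ - 2)(λ^2 - 8λ + 33). For λ^2 - 8λ + 33 the discriminant is -68. It is negative, so the roots are the complex-conjugate pair λ = 4 ± (sqrt(68)/2) i ≈ 4 ± 4.1231i. For a conjugate pair the product of the roots equals the constant term, so |λ|^2 = 33 and |λ| = sqrt(33) ≈ 5.7446.
Thus the eigenvalues (to 4 decimals) are 4 ± 4.1231i (modulus 5.7446); 2 (modulus 2). The spectral radius is the largest modulus: r(A) = sqrt(33) ≈ 5.7446. (Cross-check: r(A) ≤ ||A||_2 ≈ 8.3539; equality holds whenever A is normal, though it can also hold for some non-normal A.)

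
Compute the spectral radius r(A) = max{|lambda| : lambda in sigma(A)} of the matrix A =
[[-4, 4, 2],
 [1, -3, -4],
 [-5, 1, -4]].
r(A) ≈ 7.1324

The eigenvalues of A are the roots of its characteristic polynomial. With M = A (coefficients from the trace, the sum of principal 2x2 minors, and det A):
  p(λ) = det(λ I - M) = λ^3 + 11λ^2 + 50λ - 4.
No integer candidate from the rational root theorem (±divisors of 4) is a root, so the roots are irrational. The cubic discriminant is Δ = -216236 < 0, so there is one real root and a complex-conjugate pair. p(0) = -4 and p(1) = 58 have opposite signs, so a root lies in (0, 1); Newton's method refines it to λ ≈ 0.0786. Dividing out (λ - (0.0786)) leaves approximately λ^2 + 11.0786λ + 50.8711. For λ^2 + 11.0786λ + 50.8711 the discriminant is -80.7484. It is negative, so the remaining roots are the complex-conjugate pair λ ≈ -5.5393 ± 4.493i. Their product equals the constant term, so |λ|^2 ≈ 50.8711 and |λ| ≈ 7.1324.
Thus the eigenvalues (to 4 decimals) are 0.0786 (modulus 0.0786); -5.5393 ± 4.493i (modulus 7.1324). The spectral radius is the largest modulus: r(A) ≈ 7.1324. (Cross-check: r(A) ≤ ||A||_2 ≈ 7.7307; equality holds whenever A is normal, though it can also hold for some non-normal A.)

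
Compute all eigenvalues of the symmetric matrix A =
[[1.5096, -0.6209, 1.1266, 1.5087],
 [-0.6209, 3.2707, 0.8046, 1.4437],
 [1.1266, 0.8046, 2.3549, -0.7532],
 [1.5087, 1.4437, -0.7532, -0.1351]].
sigma(A) ≈ {-2, 2, 3, 4}

A is real symmetric, so its spectrum consists of real eigenvalues. Expanding the characteristic polynomial of the displayed matrix gives
  det(λ I - A) = p(λ) = λ^4 + (-7)λ^3 + (8)λ^2 + (27.9982)λ + (-47.9985).
Solving p(λ) = 0 yields eigenvalues ≈ -2, 2, 3, 4. (A is shown rounded to 4 decimals, so these recover the underlying integer eigenvalues to within that precision.)
Verification: the trace of A = 7 equals the sum of eigenvalues 7, and det(A) ≈ -47.9985 matches the eigenvalue product -48.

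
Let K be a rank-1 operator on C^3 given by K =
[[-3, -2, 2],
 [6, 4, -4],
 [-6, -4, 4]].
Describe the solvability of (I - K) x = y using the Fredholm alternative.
(I - K) is invertible (det(I - K) = -4 ≠ 0), so for every y in C^3 the equation (I - K) x = y has a unique solution.

K has rank 1, so it is an outer product K = u v^T: every row of K is a multiple of one row vector. Reading off the entries, u = (-1, 2, -2) and v = (3, 2, -2) (row i of K equals u_i·v^T). A rank-one matrix u v^T satisfies K u = u (v·u) and kills the (2)-dimensional subspace v^⊥, so its characteristic polynomial is lambda^2 (lambda - v·u) with v·u = tr K = 5. Hence the eigenvalues of I - K are 1 (multiplicity 2) and 1 - (5) = -4, so det(I - K) = -4. (Direct check: I - K =
[[4, 2, -2],
 [-6, -3, 4],
 [6, 4, -3]]
has determinant -4.) The finite-dimensional Fredholm alternative says: either (I - K) is invertible, or ker(I - K) ≠ {0} and then range(I - K) = ker((I - K)^*)^⊥, with dim ker(I - K) = dim ker((I - K)^*). Since det(I - K) ≠ 0, 1 is not an eigenvalue of K and ker(I - K) = {0}, so we are in the first case: for every y there is a unique x = (I - K)^(-1) y. Explicitly, by the Sherman–Morrison formula, (I - u v^T)^(-1) = I + u v^T/(1 - v·u), i.e. (I - K)^(-1) = I + K/(-4).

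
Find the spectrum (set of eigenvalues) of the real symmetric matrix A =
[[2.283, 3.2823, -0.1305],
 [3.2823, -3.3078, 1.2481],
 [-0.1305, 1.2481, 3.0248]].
sigma(A) ≈ {-5, 3, 4}

A is real symmetric, so its spectrum consists of real eigenvalues. Expanding the characteristic polynomial of the displayed matrix gives
  det(λ I - A) = p(λ) = λ^3 + (-2)λ^2 + (-23)λ + (60).
Solving p(λ) = 0 yields eigenvalues ≈ -5, 3, 4. (A is shown rounded to 4 decimals, so these recover the underlying integer eigenvalues to within that precision.)
Verification: the trace of A = 2 equals the sum of eigenvalues 2, and det(A) ≈ -59.9993 matches the eigenvalue product -60.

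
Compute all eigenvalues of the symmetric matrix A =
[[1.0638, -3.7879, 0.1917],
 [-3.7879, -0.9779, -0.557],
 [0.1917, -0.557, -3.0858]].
sigma(A) ≈ {-4, -3, 4}

A is real symmetric, so its spectrum consists of real eigenvalues. Expanding the characteristic polynomial of the displayed matrix gives
  det(λ I - A) = p(λ) = λ^3 + (3)λ^2 + (-16)λ + (-48).
Solving p(λ) = 0 yields eigenvalues ≈ -4, -3, 4. (A is shown rounded to 4 decimals, so these recover the underlying integer eigenvalues to within that precision.)
Verification: the trace of A = -3 equals the sum of eigenvalues -3, and det(A) ≈ 48.0006 matches the eigenvalue product 48.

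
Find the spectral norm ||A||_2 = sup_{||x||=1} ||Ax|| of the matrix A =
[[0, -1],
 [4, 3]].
||A||_2 = sqrt((26 + sqrt(612))/2) ≈ 5.0368 (= sqrt(largest eigenvalue of A^T A))

||A||_2 = sigma_max(A) = sqrt(lambda_max(A^T A)). Form the symmetric matrix M = A^T A =
[[16, 12],
 [12, 10]].
Its characteristic polynomial (trace, determinant of M give the coefficients) is
  p(λ) = det(λ I - M) = λ^2 - 26λ + 16.
For λ^2 - 26λ + 16 the discriminant is 612. It is nonnegative but not a perfect square, so the roots are real and irrational: λ = (26 ± sqrt(612))/2 ≈ 25.3693, 0.6307.
So the eigenvalues of A^T A are ≈ 0.6307, 25.3693 (all ≥ 0, as they must be for A^T A). The largest is λ_max = (26 + sqrt(612))/2 ≈ 25.3693, hence ||A||_2 = sqrt(λ_max) = sqrt((26 + sqrt(612))/2) ≈ 5.0368.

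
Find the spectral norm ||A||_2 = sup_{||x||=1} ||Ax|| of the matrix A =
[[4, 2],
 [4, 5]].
||A||_2 = sqrt((61 + sqrt(3145))/2) ≈ 7.6512 (= sqrt(largest eigenvalue of A^T A))

||A||_2 = sigma_max(A) = sqrt(lambda_max(A^T A)). Form the symmetric matrix M = A^T A =
[[32, 28],
 [28, 29]].
Its characteristic polynomial (trace, determinant of M give the coefficients) is
  p(λ) = det(λ I - M) = λ^2 - 61λ + 144.
For λ^2 - 61λ + 144 the discriminant is 3145. It is nonnegative but not a perfect square, so the roots are real and irrational: λ = (61 ± sqrt(3145))/2 ≈ 58.5401, 2.4599.
So the eigenvalues of A^T A are ≈ 2.4599, 58.5401 (all ≥ 0, as they must be for A^T A). The largest is λ_max = (61 + sqrt(3145))/2 ≈ 58.5401, hence ||A||_2 = sqrt(λ_max) = sqrt((61 + sqrt(3145))/2) ≈ 7.6512.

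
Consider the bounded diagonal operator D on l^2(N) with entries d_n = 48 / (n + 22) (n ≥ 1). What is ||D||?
||D|| = 48/23 (attained at n = 1)

For D diagonal, ||D|| = sup_n |d_n| = sup_n 48/(n + 22). This is positive and strictly decreasing in n, so the supremum is attained at n = 1: d_1 = 48/(1 + 22) = 48/23. Hence ||D|| = 48/23.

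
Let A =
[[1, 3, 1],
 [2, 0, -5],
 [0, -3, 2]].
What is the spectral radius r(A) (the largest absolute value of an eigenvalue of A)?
r(A) ≈ 5.3893

The eigenvalues of A are the roots of its characteristic polynomial. With M = A (coefficients from the trace, the sum of principal 2x2 minors, and det A):
  p(λ) = det(λ I - M) = λ^3 - 3λ^2 - 19λ + 33.
No integer candidate from the rational root theorem (±divisors of 33) is a root, so the roots are irrational. The cubic discriminant is Δ = 38704 > 0, so there are three distinct real roots. p(-4) = -3 and p(-3) = 36 have opposite signs, so a root lies in (-4, -3); Newton's method refines it to λ ≈ -3.9425. p(1) = 12 and p(2) = -9 have opposite signs, so a root lies in (1, 2); Newton's method refines it to λ ≈ 1.5531. p(5) = -12 and p(6) = 27 have opposite signs, so a root lies in (5, 6); Newton's method refines it to λ ≈ 5.3893. Check (Vieta): the three roots sum to 3, matching tr M = 3.
Thus the eigenvalues (to 4 decimals) are -3.9425 (modulus 3.9425); 1.5531 (modulus 1.5531); 5.3893 (modulus 5.3893). The spectral radius is the largest modulus: r(A) ≈ 5.3893. (Cross-check: r(A) ≤ ||A||_2 ≈ 5.8148; equality holds whenever A is normal, though it can also hold for some non-normal A.)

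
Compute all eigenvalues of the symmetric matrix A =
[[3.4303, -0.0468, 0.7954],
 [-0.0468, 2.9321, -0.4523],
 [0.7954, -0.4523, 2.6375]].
sigma(A) ≈ {2, 3, 4}

A is real symmetric, so its spectrum consists of real eigenvalues. Expanding the characteristic polynomial of the displayed matrix gives
  det(λ I - A) = p(λ) = λ^3 + (-9)λ^2 + (26)λ + (-24).
Solving p(λ) = 0 yields eigenvalues ≈ 2, 3, 4. (A is shown rounded to 4 decimals, so these recover the underlying integer eigenvalues to within that precision.)
Verification: the trace of A = 9 equals the sum of eigenvalues 9, and det(A) ≈ 23.9990 matches the eigenvalue product 24.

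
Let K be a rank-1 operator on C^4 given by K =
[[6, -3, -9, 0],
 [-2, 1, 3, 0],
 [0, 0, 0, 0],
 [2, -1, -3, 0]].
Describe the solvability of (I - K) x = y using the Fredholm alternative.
(I - K) is invertible (det(I - K) = -6 ≠ 0), so for every y in C^4 the equation (I - K) x = y has a unique solution.

K has rank 1, so it is an outer product K = u v^T: every row of K is a multiple of one row vector. Reading off the entries, u = (3, -1, 0, 1) and v = (2, -1, -3, 0) (row i of K equals u_i·v^T). A rank-one matrix u v^T satisfies K u = u (v·u) and kills the (3)-dimensional subspace v^⊥, so its characteristic polynomial is lambda^3 (lambda - v·u) with v·u = tr K = 7. Hence the eigenvalues of I - K are 1 (multiplicity 3) and 1 - (7) = -6, so det(I - K) = -6. (Direct check: I - K =
[[-5, 3, 9, 0],
 [2, 0, -3, 0],
 [0, 0, 1, 0],
 [-2, 1, 3, 1]]
has determinant -6.) The finite-dimensional Fredholm alternative says: either (I - K) is invertible, or ker(I - K) ≠ {0} and then range(I - K) = ker((I - K)^*)^⊥, with dim ker(I - K) = dim ker((I - K)^*). Since det(I - K) ≠ 0, 1 is not an eigenvalue of K and ker(I - K) = {0}, so we are in the first case: for every y there is a unique x = (I - K)^(-1) y. Explicitly, by the Sherman–Morrison formula, (I - u v^T)^(-1) = I + u v^T/(1 - v·u), i.e. (I - K)^(-1) = I + K/(-6).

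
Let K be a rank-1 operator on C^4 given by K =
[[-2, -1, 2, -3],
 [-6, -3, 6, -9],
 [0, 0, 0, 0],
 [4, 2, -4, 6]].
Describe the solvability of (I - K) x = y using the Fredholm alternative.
(I - K) is singular (det(I - K) = 0, i.e. 1 ∈ sigma(K)). (I - K) x = y is solvable iff y ⊥ ker((I - K)^*) = span{(-2, -1, 2, -3)}, i.e. iff -2y_1 - y_2 + 2y_3 - 3y_4 = 0. When solvable, the solutions are x = y + c·(1, 3, 0, -2), c arbitrary (ker(I - K) = span{(1, 3, 0, -2)}, dimension 1).

K has rank 1, so it is an outer product K = u v^T: every row of K is a multiple of one row vector. Reading off the entries, u = (1, 3, 0, -2) and v = (-2, -1, 2, -3) (row i of K equals u_i·v^T). A rank-one matrix u v^T satisfies K u = u (v·u) and kills the (3)-dimensional subspace v^⊥, so its characteristic polynomial is lambda^3 (lambda - v·u) with v·u = tr K = 1. Hence the eigenvalues of I - K are 1 (multiplicity 3) and 1 - (1) = 0, so det(I - K) = 0. (Direct check: I - K =
[[3, 1, -2, 3],
 [6, 4, -6, 9],
 [0, 0, 1, 0],
 [-4, -2, 4, -5]]
has determinant 0.) So 1 is an eigenvalue of K and (I - K) is not invertible. The finite-dimensional Fredholm alternative says: either (I - K) is invertible, or ker(I - K) ≠ {0} and then range(I - K) = ker((I - K)^*)^⊥, with dim ker(I - K) = dim ker((I - K)^*). We are in the second case, so we need both kernels. Kernel of I - K: (I - K) u = u - u (v·u) = u - u = 0, so ker(I - K) = span{u} = span{(1, 3, 0, -2)} (it is exactly 1-dimensional because rank(I - K) = 3). Kernel of the adjoint: K is real, so (I - K)^* = I - K^T = I - v u^T, and (I - v u^T) v = v - v (u·v) = 0; hence ker((I - K)^*) = span{v} = span{(-2, -1, 2, -3)}. Therefore (I - K) x = y is solvable iff <y, v> = 0, i.e. iff -2y_1 - y_2 + 2y_3 - 3y_4 = 0. When this holds, K y = u (v·y) = 0, so (I - K) y = y and x = y is a particular solution; the full solution set is the line x = y + c·u = y + c·(1, 3, 0, -2), c ∈ C.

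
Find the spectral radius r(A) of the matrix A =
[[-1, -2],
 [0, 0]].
r(A) = 1

The eigenvalues of A are the roots of its characteristic polynomial. With M = A (coefficients from the trace and determinant):
  p(λ) = det(λ I - M) = λ^2 + λ.
For λ^2 + λ the discriminant is 1. It is a perfect square (1^2), so the roots are rational: λ = (-1 ± 1)/2 = 0, -1.
Thus the eigenvalues (to 4 decimals) are 0 (modulus 0); -1 (modulus 1). The spectral radius is the largest modulus: r(A) = 1. (Cross-check: r(A) ≤ ||A||_2 ≈ 2.2361; equality holds whenever A is normal, though it can also hold for some non-normal A.)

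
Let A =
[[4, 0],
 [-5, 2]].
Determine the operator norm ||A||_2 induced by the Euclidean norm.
||A||_2 = sqrt((45 + sqrt(1769))/2) ≈ 6.5977 (= sqrt(largest eigenvalue of A^T A))

||A||_2 = sigma_max(A) = sqrt(lambda_max(A^T A)). Form the symmetric matrix M = A^T A =
[[41, -10],
 [-10, 4]].
Its characteristic polynomial (trace, determinant of M give the coefficients) is
  p(λ) = det(λ I - M) = λ^2 - 45λ + 64.
For λ^2 - 45λ + 64 the discriminant is 1769. It is nonnegative but not a perfect square, so the roots are real and irrational: λ = (45 ± sqrt(1769))/2 ≈ 43.5297, 1.4703.
So the eigenvalues of A^T A are ≈ 1.4703, 43.5297 (all ≥ 0, as they must be for A^T A). The largest is λ_max = (45 + sqrt(1769))/2 ≈ 43.5297, hence ||A||_2 = sqrt(λ_max) = sqrt((45 + sqrt(1769))/2) ≈ 6.5977.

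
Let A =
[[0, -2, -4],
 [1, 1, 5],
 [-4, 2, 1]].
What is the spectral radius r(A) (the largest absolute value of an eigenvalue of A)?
r(A) ≈ 6.1874

The eigenvalues of A are the roots of its characteristic polynomial. With M = A (coefficients from the trace, the sum of principal 2x2 minors, and det A):
  p(λ) = det(λ I - M) = λ^3 - 2λ^2 - 23λ - 18.
No integer candidate from the rational root theorem (±divisors of 18) is a root, so the roots are irrational. The cubic discriminant is Δ = 26556 > 0, so there are three distinct real roots. p(-4) = -22 and p(-3) = 6 have opposite signs, so a root lies in (-4, -3); Newton's method refines it to λ ≈ -3.308. p(-1) = 2 and p(0) = -18 have opposite signs, so a root lies in (-1, 0); Newton's method refines it to λ ≈ -0.8794. p(6) = -12 and p(7) = 66 have opposite signs, so a root lies in (6, 7); Newton's method refines it to λ ≈ 6.1874. Check (Vieta): the three roots sum to 2, matching tr M = 2.
Thus the eigenvalues (to 4 decimals) are -3.308 (modulus 3.308); -0.8794 (modulus 0.8794); 6.1874 (modulus 6.1874). The spectral radius is the largest modulus: r(A) ≈ 6.1874. (Cross-check: r(A) ≤ ||A||_2 ≈ 6.9198; equality holds whenever A is normal, though it can also hold for some non-normal A.)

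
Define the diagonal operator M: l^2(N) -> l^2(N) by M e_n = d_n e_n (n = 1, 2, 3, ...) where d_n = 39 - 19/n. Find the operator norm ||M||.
||M|| = 39

For a diagonal operator on l^2 with entries d_n, ||M|| = sup_n |d_n|. Here d_1 = 20, d_2 = 59/2, ..., and d_n = 39 - 19/n increases monotonically toward 39. All terms lie in [20, 39), so |d_n| = d_n and the supremum is the limit 39, which is not attained by any individual d_n. Hence ||M|| = 39.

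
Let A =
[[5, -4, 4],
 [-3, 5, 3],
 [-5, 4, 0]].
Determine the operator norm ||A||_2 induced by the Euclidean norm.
||A||_2 ≈ 10.6694 (= sqrt(largest eigenvalue of A^T A))

||A||_2 = sigma_max(A) = sqrt(lambda_max(A^T A)). Form the symmetric matrix M = A^T A =
[[59, -55, 11],
 [-55, 57, -1],
 [11, -1, 25]].
Its characteristic polynomial (trace, sum of principal 2x2 minors, determinant of M give the coefficients) is
  p(λ) = det(λ I - M) = λ^3 - 141λ^2 + 3116λ - 2704.
No integer candidate from the rational root theorem (±divisors of 2704) is a root, so the roots are irrational. The cubic discriminant is Δ = 62882318416 > 0, so there are three distinct real roots. p(0) = -2704 and p(1) = 272 have opposite signs, so a root lies in (0, 1); Newton's method refines it to λ ≈ 0.9046. p(26) = 572 and p(27) = -1678 have opposite signs, so a root lies in (26, 27); Newton's method refines it to λ ≈ 26.2595. p(113) = -8128 and p(114) = 1628 have opposite signs, so a root lies in (113, 114); Newton's method refines it to λ ≈ 113.8359. Check (Vieta): the three roots sum to 141, matching tr M = 141.
So the eigenvalues of A^T A are ≈ 0.9046, 26.2595, 113.8359 (all ≥ 0, as they must be for A^T A). The largest is λ_max ≈ 113.8359, hence ||A||_2 = sqrt(λ_max) ≈ 10.6694.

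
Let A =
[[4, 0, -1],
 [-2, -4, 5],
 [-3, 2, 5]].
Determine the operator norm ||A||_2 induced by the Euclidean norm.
||A||_2 ≈ 8.5258 (= sqrt(largest eigenvalue of A^T A))

||A||_2 = sigma_max(A) = sqrt(lambda_max(A^T A)). Form the symmetric matrix M = A^T A =
[[29, 2, -29],
 [2, 20, -10],
 [-29, -10, 51]].
Its characteristic polynomial (trace, sum of principal 2x2 minors, determinant of M give the coefficients) is
  p(λ) = det(λ I - M) = λ^3 - 100λ^2 + 2134λ - 10816.
No integer candidate from the rational root theorem (±divisors of 10816) is a root, so the roots are irrational. The cubic discriminant is Δ = 1790792672 > 0, so there are three distinct real roots. p(7) = -435 and p(8) = 368 have opposite signs, so a root lies in (7, 8); Newton's method refines it to λ ≈ 7.5176. p(19) = 489 and p(20) = -136 have opposite signs, so a root lies in (19, 20); Newton's method refines it to λ ≈ 19.7932. p(72) = -2320 and p(73) = 1083 have opposite signs, so a root lies in (72, 73); Newton's method refines it to λ ≈ 72.6892. Check (Vieta): the three roots sum to 100, matching tr M = 100.
So the eigenvalues of A^T A are ≈ 7.5176, 19.7932, 72.6892 (all ≥ 0, as they must be for A^T A). The largest is λ_max ≈ 72.6892, hence ||A||_2 = sqrt(λ_max) ≈ 8.5258.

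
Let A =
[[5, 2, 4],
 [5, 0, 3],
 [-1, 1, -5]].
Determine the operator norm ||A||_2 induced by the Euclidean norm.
||A||_2 ≈ 9.5574 (= sqrt(largest eigenvalue of A^T A))

||A||_2 = sigma_max(A) = sqrt(lambda_max(A^T A)). Form the symmetric matrix M = A^T A =
[[51, 9, 40],
 [9, 5, 3],
 [40, 3, 50]].
Its characteristic polynomial (trace, sum of principal 2x2 minors, determinant of M give the coefficients) is
  p(λ) = det(λ I - M) = λ^3 - 106λ^2 + 1365λ - 2401.
No integer candidate from the rational root theorem (±divisors of 2401) is a root, so the roots are irrational. The cubic discriminant is Δ = 5421032729 > 0, so there are three distinct real roots. p(2) = -87 and p(3) = 767 have opposite signs, so a root lies in (2, 3); Newton's method refines it to λ ≈ 2.0922. p(12) = 443 and p(13) = -373 have opposite signs, so a root lies in (12, 13); Newton's method refines it to λ ≈ 12.5635. p(91) = -2401 and p(92) = 4683 have opposite signs, so a root lies in (91, 92); Newton's method refines it to λ ≈ 91.3443. Check (Vieta): the three roots sum to 106, matching tr M = 106.
So the eigenvalues of A^T A are ≈ 2.0922, 12.5635, 91.3443 (all ≥ 0, as they must be for A^T A). The largest is λ_max ≈ 91.3443, hence ||A||_2 = sqrt(λ_max) ≈ 9.5574.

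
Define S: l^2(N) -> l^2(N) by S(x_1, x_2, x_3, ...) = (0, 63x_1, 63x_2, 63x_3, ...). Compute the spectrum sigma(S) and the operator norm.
sigma(S) = closed disk {z in C : |z| ≤ 63}; ||S|| = 63

Note S = 63·U where U is the unit right shift (U x)_k = x_{k-1} (with x_0 := 0); so ||S|| = 63||U|| and sigma(S) = 63·sigma(U). ||S x||^2 = sum_{k≥1} |63x_k|^2 = 3969||x||^2, so ||S|| = 63 and sigma(S) ⊂ {|z| ≤ 63}. For any |lambda| < 63, the equation (S - lambda I) x = 0 forces x_1 = 0, then 63x_k = lambda x_{k+1} ⇒ x = 0, so S has no eigenvalues. But (S - lambda I) is not surjective for |lambda| < 63: solving (S - lambda I) x = e_1 would require x_n proportional to (lambda/63)^(-n), which is not in l^2. So every |lambda| < 63 lies in the residual spectrum. The boundary |lambda| = 63 is in the approximate point spectrum (the spectrum is closed). Hence sigma(S) is the closed disk of radius 63.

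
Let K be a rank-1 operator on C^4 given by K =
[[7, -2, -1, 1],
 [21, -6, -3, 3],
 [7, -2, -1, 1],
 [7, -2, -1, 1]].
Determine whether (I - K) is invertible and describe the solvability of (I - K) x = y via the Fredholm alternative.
(I - K) is singular (det(I - K) = 0, i.e. 1 ∈ sigma(K)). (I - K) x = y is solvable iff y ⊥ ker((I - K)^*) = span{(7, -2, -1, 1)}, i.e. iff 7y_1 - 2y_2 - y_3 + y_4 = 0. When solvable, the solutions are x = y + c·(1, 3, 1, 1), c arbitrary (ker(I - K) = span{(1, 3, 1, 1)}, dimension 1).

K has rank 1, so it is an outer product K = u v^T: every row of K is a multiple of one row vector. Reading off the entries, u = (1, 3, 1, 1) and v = (7, -2, -1, 1) (row i of K equals u_i·v^T). A rank-one matrix u v^T satisfies K u = u (v·u) and kills the (3)-dimensional subspace v^⊥, so its characteristic polynomial is lambda^3 (lambda - v·u) with v·u = tr K = 1. Hence the eigenvalues of I - K are 1 (multiplicity 3) and 1 - (1) = 0, so det(I - K) = 0. (Direct check: I - K =
[[-6, 2, 1, -1],
 [-21, 7, 3, -3],
 [-7, 2, 2, -1],
 [-7, 2, 1, 0]]
has determinant 0.) So 1 is an eigenvalue of K and (I - K) is not invertible. The finite-dimensional Fredholm alternative says: either (I - K) is invertible, or ker(I - K) ≠ {0} and then range(I - K) = ker((I - K)^*)^⊥, with dim ker(I - K) = dim ker((I - K)^*). We are in the second case, so we need both kernels. Kernel of I - K: (I - K) u = u - u (v·u) = u - u = 0, so ker(I - K) = span{u} = span{(1, 3, 1, 1)} (it is exactly 1-dimensional because rank(I - K) = 3). Kernel of the adjoint: K is real, so (I - K)^* = I - K^T = I - v u^T, and (I - v u^T) v = v - v (u·v) = 0; hence ker((I - K)^*) = span{v} = span{(7, -2, -1, 1)}. Therefore (I - K) x = y is solvable iff <y, v> = 0, i.e. iff 7y_1 - 2y_2 - y_3 + y_4 = 0. When this holds, K y = u (v·y) = 0, so (I - K) y = y and x = y is a particular solution; the full solution set is the line x = y + c·u = y + c·(1, 3, 1, 1), c ∈ C.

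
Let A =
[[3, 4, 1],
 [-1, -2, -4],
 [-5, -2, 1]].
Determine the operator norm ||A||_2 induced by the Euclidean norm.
||A||_2 ≈ 7.4678 (= sqrt(largest eigenvalue of A^T A))

||A||_2 = sigma_max(A) = sqrt(lambda_max(A^T A)). Form the symmetric matrix M = A^T A =
[[35, 24, 2],
 [24, 24, 10],
 [2, 10, 18]].
Its characteristic polynomial (trace, sum of principal 2x2 minors, determinant of M give the coefficients) is
  p(λ) = det(λ I - M) = λ^3 - 77λ^2 + 1222λ - 2116.
No integer candidate from the rational root theorem (±divisors of 2116) is a root, so the roots are irrational. The cubic discriminant is Δ = 1153374292 > 0, so there are three distinct real roots. p(1) = -970 and p(2) = 28 have opposite signs, so a root lies in (1, 2); Newton's method refines it to λ ≈ 1.9698. p(19) = 164 and p(20) = -476 have opposite signs, so a root lies in (19, 20); Newton's method refines it to λ ≈ 19.2619. p(55) = -1456 and p(56) = 460 have opposite signs, so a root lies in (55, 56); Newton's method refines it to λ ≈ 55.7683. Check (Vieta): the three roots sum to 77, matching tr M = 77.
So the eigenvalues of A^T A are ≈ 1.9698, 19.2619, 55.7683 (all ≥ 0, as they must be for A^T A). The largest is λ_max ≈ 55.7683, hence ||A||_2 = sqrt(λ_max) ≈ 7.4678.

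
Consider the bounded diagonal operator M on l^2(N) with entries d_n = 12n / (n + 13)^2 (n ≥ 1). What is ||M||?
||M|| = 3/13 (attained at n = 13)

For M diagonal, ||M|| = sup_n |d_n|. Treat f(x) = 12x / (x + 13)^2 for real x > 0. By the quotient rule, f'(x) = 12(13 - x)/(x + 13)^3, which is positive for x < 13 and negative for x > 13. So f has a unique maximum at x = 13, and since 13 is a positive integer, the supremum over n ≥ 1 is attained at n = 13: d_13 = 12·13/(13 + 13)^2 = 12·13/676 = 3/13. Hence ||M|| = 3/13.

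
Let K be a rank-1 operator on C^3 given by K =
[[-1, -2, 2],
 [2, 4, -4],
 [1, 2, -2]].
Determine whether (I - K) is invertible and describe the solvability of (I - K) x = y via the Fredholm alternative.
(I - K) is singular (det(I - K) = 0, i.e. 1 ∈ sigma(K)). (I - K) x = y is solvable iff y ⊥ ker((I - K)^*) = span{(-1, -2, 2)}, i.e. iff -y_1 - 2y_2 + 2y_3 = 0. When solvable, the solutions are x = y + c·(1, -2, -1), c arbitrary (ker(I - K) = span{(1, -2, -1)}, dimension 1).

K has rank 1, so it is an outer product K = u v^T: every row of K is a multiple of one row vector. Reading off the entries, u = (1, -2, -1) and v = (-1, -2, 2) (row i of K equals u_i·v^T). A rank-one matrix u v^T satisfies K u = u (v·u) and kills the (2)-dimensional subspace v^⊥, so its characteristic polynomial is lambda^2 (lambda - v·u) with v·u = tr K = 1. Hence the eigenvalues of I - K are 1 (multiplicity 2) and 1 - (1) = 0, so det(I - K) = 0. (Direct check: I - K =
[[2, 2, -2],
 [-2, -3, 4],
 [-1, -2, 3]]
has determinant 0.) So 1 is an eigenvalue of K and (I - K) is not invertible. The finite-dimensional Fredholm alternative says: either (I - K) is invertible, or ker(I - K) ≠ {0} and then range(I - K) = ker((I - K)^*)^⊥, with dim ker(I - K) = dim ker((I - K)^*). We are in the second case, so we need both kernels. Kernel of I - K: (I - K) u = u - u (v·u) = u - u = 0, so ker(I - K) = span{u} = span{(1, -2, -1)} (it is exactly 1-dimensional because rank(I - K) = 2). Kernel of the adjoint: K is real, so (I - K)^* = I - K^T = I - v u^T, and (I - v u^T) v = v - v (u·v) = 0; hence ker((I - K)^*) = span{v} = span{(-1, -2, 2)}. Therefore (I - K) x = y is solvable iff <y, v> = 0, i.e. iff -y_1 - 2y_2 + 2y_3 = 0. When this holds, K y = u (v·y) = 0, so (I - K) y = y and x = y is a particular solution; the full solution set is the line x = y + c·u = y + c·(1, -2, -1), c ∈ C.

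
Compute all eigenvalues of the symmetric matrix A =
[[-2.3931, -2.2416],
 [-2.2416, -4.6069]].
sigma(A) ≈ {-6, -1}

A is real symmetric, so its spectrum consists of real eigenvalues. Expanding the characteristic polynomial of the displayed matrix gives
  det(λ I - A) = p(λ) = λ^2 + (7)λ + (6).
Solving p(λ) = 0 yields eigenvalues ≈ -6, -1. (A is shown rounded to 4 decimals, so these recover the underlying integer eigenvalues to within that precision.)
Verification: the trace of A = -7 equals the sum of eigenvalues -7, and det(A) ≈ 6.0000 matches the eigenvalue product 6.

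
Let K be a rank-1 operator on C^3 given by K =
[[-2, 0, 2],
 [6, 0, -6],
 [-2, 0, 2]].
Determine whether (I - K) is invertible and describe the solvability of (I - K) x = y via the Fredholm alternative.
(I - K) is invertible (det(I - K) = 1 ≠ 0), so for every y in C^3 the equation (I - K) x = y has a unique solution.

K has rank 1, so it is an outer product K = u v^T: every row of K is a multiple of one row vector. Reading off the entries, u = (1, -3, 1) and v = (-2, 0, 2) (row i of K equals u_i·v^T). A rank-one matrix u v^T satisfies K u = u (v·u) and kills the (2)-dimensional subspace v^⊥, so its characteristic polynomial is lambda^2 (lambda - v·u) with v·u = tr K = 0. Hence the eigenvalues of I - K are 1 (multiplicity 2) and 1 - (0) = 1, so det(I - K) = 1. (Direct check: I - K =
[[3, 0, -2],
 [-6, 1, 6],
 [2, 0, -1]]
has determinant 1.) The finite-dimensional Fredholm alternative says: either (I - K) is invertible, or ker(I - K) ≠ {0} and then range(I - K) = ker((I - K)^*)^⊥, with dim ker(I - K) = dim ker((I - K)^*). Since det(I - K) ≠ 0, 1 is not an eigenvalue of K and ker(I - K) = {0}, so we are in the first case: for every y there is a unique x = (I - K)^(-1) y. Explicitly, by the Sherman–Morrison formula, (I - u v^T)^(-1) = I + u v^T/(1 - v·u), i.e. (I - K)^(-1) = I + K.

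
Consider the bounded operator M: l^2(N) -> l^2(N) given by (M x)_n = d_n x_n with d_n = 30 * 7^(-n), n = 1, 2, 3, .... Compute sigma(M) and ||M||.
sigma(M) = {30 * 7^(-n) : n ≥ 1} ∪ {0}; ||M|| = 30/7

A bounded diagonal operator on l^2 with diagonal entries d_n has spectrum equal to the closure of {d_n : n ≥ 1}: every d_n is an eigenvalue (with eigenvector e_n), so {d_n} ⊂ sigma(M); the spectrum is closed, so its closure is too; and for lambda not in the closure, (M - lambda I) has bounded inverse (the diagonal entries 1/(d_n - lambda) are bounded). For our sequence d_n = 30 * 7^(-n), n = 1, 2, 3, ...:
  - {d_n} = {30 * 7^(-n) : n ≥ 1}; the only limit point is 0
  - closure = {30 * 7^(-n) : n ≥ 1} ∪ {0}
For the norm: a diagonal operator has ||M|| = sup_n |d_n|. Here d_n = 30 * 7^(-n) is positive and decreasing, so sup_n |d_n| = d_1 = 30/7. So ||M|| = 30/7.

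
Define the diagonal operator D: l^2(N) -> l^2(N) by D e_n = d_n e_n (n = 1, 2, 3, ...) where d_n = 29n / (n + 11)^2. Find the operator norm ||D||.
||D|| = 29/44 (attained at n = 11)

For D diagonal, ||D|| = sup_n |d_n|. Treat f(x) = 29x / (x + 11)^2 for real x > 0. By the quotient rule, f'(x) = 29(11 - x)/(x + 11)^3, which is positive for x < 11 and negative for x > 11. So f has a unique maximum at x = 11, and since 11 is a positive integer, the supremum over n ≥ 1 is attained at n = 11: d_11 = 29·11/(11 + 11)^2 = 29·11/484 = 29/44. Hence ||D|| = 29/44.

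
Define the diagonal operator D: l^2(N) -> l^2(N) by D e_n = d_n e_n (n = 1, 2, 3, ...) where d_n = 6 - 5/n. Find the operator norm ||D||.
||D|| = 6

For a diagonal operator on l^2 with entries d_n, ||D|| = sup_n |d_n|. Here d_1 = 1, d_2 = 7/2, ..., and d_n = 6 - 5/n increases monotonically toward 6. All terms lie in [1, 6), so |d_n| = d_n and the supremum is the limit 6, which is not attained by any individual d_n. Hence ||D|| = 6.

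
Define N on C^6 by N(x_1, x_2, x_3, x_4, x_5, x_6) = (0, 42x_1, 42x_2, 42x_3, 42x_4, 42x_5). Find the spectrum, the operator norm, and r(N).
sigma(N) = {0}; ||N|| = 42; r(N) = 0. (N is nilpotent with N^6 = 0.)

On C^6, N is a strictly lower-triangular matrix with 42 on the subdiagonal and zeros elsewhere, so its characteristic polynomial is lambda^6 and every eigenvalue is 0: sigma(N) = {0}. For the operator norm, N e_i = 42e_{i+1} for i = 1, ..., 5 and N e_6 = 0, so the singular values of N are 42 (with multiplicity 5) and 0; hence ||N|| = 42. The spectral radius r(N) = max|lambda| = 0. Note ||N|| > r(N) — characteristic of non-normal nilpotent operators. Indeed N^6 = 0.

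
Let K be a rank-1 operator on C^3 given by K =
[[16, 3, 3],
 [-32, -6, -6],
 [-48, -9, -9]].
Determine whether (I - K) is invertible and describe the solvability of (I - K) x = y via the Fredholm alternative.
(I - K) is singular (det(I - K) = 0, i.e. 1 ∈ sigma(K)). (I - K) x = y is solvable iff y ⊥ ker((I - K)^*) = span{(16, 3, 3)}, i.e. iff 16y_1 + 3y_2 + 3y_3 = 0. When solvable, the solutions are x = y + c·(1, -2, -3), c arbitrary (ker(I - K) = span{(1, -2, -3)}, dimension 1).

K has rank 1, so it is an outer product K = u v^T: every row of K is a multiple of one row vector. Reading off the entries, u = (1, -2, -3) and v = (16, 3, 3) (row i of K equals u_i·v^T). A rank-one matrix u v^T satisfies K u = u (v·u) and kills the (2)-dimensional subspace v^⊥, so its characteristic polynomial is lambda^2 (lambda - v·u) with v·u = tr K = 1. Hence the eigenvalues of I - K are 1 (multiplicity 2) and 1 - (1) = 0, so det(I - K) = 0. (Direct check: I - K =
[[-15, -3, -3],
 [32, 7, 6],
 [48, 9, 10]]
has determinant 0.) So 1 is an eigenvalue of K and (I - K) is not invertible. The finite-dimensional Fredholm alternative says: either (I - K) is invertible, or ker(I - K) ≠ {0} and then range(I - K) = ker((I - K)^*)^⊥, with dim ker(I - K) = dim ker((I - K)^*). We are in the second case, so we need both kernels. Kernel of I - K: (I - K) u = u - u (v·u) = u - u = 0, so ker(I - K) = span{u} = span{(1, -2, -3)} (it is exactly 1-dimensional because rank(I - K) = 2). Kernel of the adjoint: K is real, so (I - K)^* = I - K^T = I - v u^T, and (I - v u^T) v = v - v (u·v) = 0; hence ker((I - K)^*) = span{v} = span{(16, 3, 3)}. Therefore (I - K) x = y is solvable iff <y, v> = 0, i.e. iff 16y_1 + 3y_2 + 3y_3 = 0. When this holds, K y = u (v·y) = 0, so (I - K) y = y and x = y is a particular solution; the full solution set is the line x = y + c·u = y + c·(1, -2, -3), c ∈ C.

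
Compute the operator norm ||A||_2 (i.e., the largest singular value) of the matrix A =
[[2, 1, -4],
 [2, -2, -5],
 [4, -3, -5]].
||A||_2 ≈ 9.8056 (= sqrt(largest eigenvalue of A^T A))

||A||_2 = sigma_max(A) = sqrt(lambda_max(A^T A)). Form the symmetric matrix M = A^T A =
[[24, -14, -38],
 [-14, 14, 21],
 [-38, 21, 66]].
Its characteristic polynomial (trace, sum of principal 2x2 minors, determinant of M give the coefficients) is
  p(λ) = det(λ I - M) = λ^3 - 104λ^2 + 763λ - 784.
No integer candidate from the rational root theorem (±divisors of 784) is a root, so the roots are irrational. The cubic discriminant is Δ = 2095606324 > 0, so there are three distinct real roots. p(1) = -124 and p(2) = 334 have opposite signs, so a root lies in (1, 2); Newton's method refines it to λ ≈ 1.2319. p(6) = 266 and p(7) = -196 have opposite signs, so a root lies in (6, 7); Newton's method refines it to λ ≈ 6.6188. p(96) = -1264 and p(97) = 7364 have opposite signs, so a root lies in (96, 97); Newton's method refines it to λ ≈ 96.1492. Check (Vieta): the three roots sum to 104, matching tr M = 104.
So the eigenvalues of A^T A are ≈ 1.2319, 6.6188, 96.1492 (all ≥ 0, as they must be for A^T A). The largest is λ_max ≈ 96.1492, hence ||A||_2 = sqrt(λ_max) ≈ 9.8056.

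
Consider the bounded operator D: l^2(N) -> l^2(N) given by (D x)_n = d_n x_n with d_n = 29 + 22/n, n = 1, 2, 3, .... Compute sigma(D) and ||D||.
sigma(D) = {29 + 22/n : n ≥ 1} ∪ {29}; ||D|| = 51

A bounded diagonal operator on l^2 with diagonal entries d_n has spectrum equal to the closure of {d_n : n ≥ 1}: every d_n is an eigenvalue (with eigenvector e_n), so {d_n} ⊂ sigma(D); the spectrum is closed, so its closure is too; and for lambda not in the closure, (D - lambda I) has bounded inverse (the diagonal entries 1/(d_n - lambda) are bounded). For our sequence d_n = 29 + 22/n, n = 1, 2, 3, ...:
  - {d_n} = {29 + 22/n : n ≥ 1}; the only limit point is 29
  - closure = {29 + 22/n : n ≥ 1} ∪ {29}
For the norm: a diagonal operator has ||D|| = sup_n |d_n|. Here d_n = 29 + 22/n is positive and decreasing, so sup_n |d_n| = d_1 = 29 + 22 = 51. So ||D|| = 51.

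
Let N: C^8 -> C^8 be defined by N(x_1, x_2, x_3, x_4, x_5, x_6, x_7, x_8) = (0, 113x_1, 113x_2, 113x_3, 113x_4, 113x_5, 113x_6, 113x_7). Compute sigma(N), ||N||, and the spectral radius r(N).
sigma(N) = {0}; ||N|| = 113; r(N) = 0. (N is nilpotent with N^8 = 0.)

On C^8, N is a strictly lower-triangular matrix with 113 on the subdiagonal and zeros elsewhere, so its characteristic polynomial is lambda^8 and every eigenvalue is 0: sigma(N) = {0}. For the operator norm, N e_i = 113e_{i+1} for i = 1, ..., 7 and N e_8 = 0, so the singular values of N are 113 (with multiplicity 7) and 0; hence ||N|| = 113. The spectral radius r(N) = max|lambda| = 0. Note ||N|| > r(N) — characteristic of non-normal nilpotent operators. Indeed N^8 = 0.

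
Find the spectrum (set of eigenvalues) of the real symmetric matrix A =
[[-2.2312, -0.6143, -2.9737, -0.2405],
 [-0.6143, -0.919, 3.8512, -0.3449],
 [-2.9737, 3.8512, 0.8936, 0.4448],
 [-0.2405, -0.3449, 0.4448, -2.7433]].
sigma(A) ≈ {-5, -3, -2, 5}

A is real symmetric, so its spectrum consists of real eigenvalues. Expanding the characteristic polynomial of the displayed matrix gives
  det(λ I - A) = p(λ) = λ^4 + (5)λ^3 + (-19)λ^2 + (-125)λ + (-149.9988).
Solving p(λ) = 0 yields eigenvalues ≈ -5, -3, -2, 5. (A is shown rounded to 4 decimals, so these recover the underlying integer eigenvalues to within that precision.)
Verification: the trace of A = -5 equals the sum of eigenvalues -5, and det(A) ≈ -149.9988 matches the eigenvalue product -150.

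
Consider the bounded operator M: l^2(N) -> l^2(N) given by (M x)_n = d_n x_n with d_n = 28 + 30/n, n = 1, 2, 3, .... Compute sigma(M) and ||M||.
sigma(M) = {28 + 30/n : n ≥ 1} ∪ {28}; ||M|| = 58

A bounded diagonal operator on l^2 with diagonal entries d_n has spectrum equal to the closure of {d_n : n ≥ 1}: every d_n is an eigenvalue (with eigenvector e_n), so {d_n} ⊂ sigma(M); the spectrum is closed, so its closure is too; and for lambda not in the closure, (M - lambda I) has bounded inverse (the diagonal entries 1/(d_n - lambda) are bounded). For our sequence d_n = 28 + 30/n, n = 1, 2, 3, ...:
  - {d_n} = {28 + 30/n : n ≥ 1}; the only limit point is 28
  - closure = {28 + 30/n : n ≥ 1} ∪ {28}
For the norm: a diagonal operator has ||M|| = sup_n |d_n|. Here d_n = 28 + 30/n is positive and decreasing, so sup_n |d_n| = d_1 = 28 + 30 = 58. So ||M|| = 58.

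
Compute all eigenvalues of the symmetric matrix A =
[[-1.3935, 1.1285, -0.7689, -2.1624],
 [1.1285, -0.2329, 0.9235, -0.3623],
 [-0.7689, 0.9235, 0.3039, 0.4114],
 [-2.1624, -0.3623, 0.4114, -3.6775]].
sigma(A) ≈ {-5, -2, 1} (1 with multiplicity 2)

A is real symmetric, so its spectrum consists of real eigenvalues. Expanding the characteristic polynomial of the displayed matrix gives
  det(λ I - A) = p(λ) = λ^4 + (5)λ^3 + (-3)λ^2 + (-13)λ + (10).
Solving p(λ) = 0 yields eigenvalues ≈ -5, -2, 1, 1. (A is shown rounded to 4 decimals, so these recover the underlying integer eigenvalues to within that precision.)
Verification: the trace of A = -5 equals the sum of eigenvalues -5, and det(A) ≈ 10.0006 matches the eigenvalue product 10.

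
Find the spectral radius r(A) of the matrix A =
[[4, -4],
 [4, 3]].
r(A) = sqrt(28) ≈ 5.2915

The eigenvalues of A are the roots of its characteristic polynomial. With M = A (coefficients from the trace and determinant):
  p(λ) = det(λ I - M) = λ^2 - 7λ + 28.
For λ^2 - 7λ + 28 the discriminant is -63. It is negative, so the roots are the complex-conjugate pair λ = 7/2 ± (sqrt(63)/2) i ≈ 3.5 ± 3.9686i. For a conjugate pair the product of the roots equals the constant term, so |λ|^2 = 28 and |λ| = sqrt(28) ≈ 5.2915.
Thus the eigenvalues (to 4 decimals) are 3.5 ± 3.9686i (modulus 5.2915). The spectral radius is the largest modulus: r(A) = sqrt(28) ≈ 5.2915. (Cross-check: r(A) ≤ ||A||_2 ≈ 5.8151; equality holds whenever A is normal, though it can also hold for some non-normal A.)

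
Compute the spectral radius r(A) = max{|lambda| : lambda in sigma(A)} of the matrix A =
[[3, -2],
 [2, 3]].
r(A) = sqrt(13) ≈ 3.6056

The eigenvalues of A are the roots of its characteristic polynomial. With M = A (coefficients from the trace and determinant):
  p(λ) = det(λ I - M) = λ^2 - 6λ + 13.
For λ^2 - 6λ + 13 the discriminant is -16. It is negative, so the roots are the complex-conjugate pair λ = 3 ± (sqrt(16)/2) i ≈ 3 ± 2i. For a conjugate pair the product of the roots equals the constant term, so |λ|^2 = 13 and |λ| = sqrt(13) ≈ 3.6056.
Thus the eigenvalues (to 4 decimals) are 3 ± 2i (modulus 3.6056). The spectral radius is the largest modulus: r(A) = sqrt(13) ≈ 3.6056. (Cross-check: r(A) ≤ ||A||_2 ≈ 3.6056; equality holds whenever A is normal, though it can also hold for some non-normal A.)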